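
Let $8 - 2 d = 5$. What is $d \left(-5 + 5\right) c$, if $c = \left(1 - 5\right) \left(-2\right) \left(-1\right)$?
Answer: $0$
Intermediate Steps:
$d = \frac{3}{2}$ ($d = 4 - \frac{5}{2} = \frac{3}{2} \approx 1.5$)
$c = -8$ ($c = \left(1 - 5\right) \left(-2\right) \left(-1\right) = \left(-4\right) \left(-2\right) \left(-1\right) = 8 \left(-1\right) = -8$)
$d \left(-5 + 5\right) c = \frac{3 \left(-5 + 5\right)}{2} \left(-8\right) = \frac{3}{2} \cdot 0 \left(-8\right) = 0 \left(-8\right) = 0$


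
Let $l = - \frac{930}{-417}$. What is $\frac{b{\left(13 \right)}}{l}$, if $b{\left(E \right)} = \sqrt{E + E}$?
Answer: $\frac{139 \sqrt{26}}{310} \approx 2.2863$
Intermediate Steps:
$l = \frac{310}{139}$ ($l = \left(-930\right) \left(- \frac{1}{417}\right) = \frac{310}{139} \approx 2.2302$)
$b{\left(E \right)} = \sqrt{2} \sqrt{E}$ ($b{\left(E \right)} = \sqrt{2 E} = \sqrt{2} \sqrt{E}$)
$\frac{b{\left(13 \right)}}{l} = \frac{\sqrt{2} \sqrt{13}}{\frac{310}{139}} = \sqrt{26} \cdot \frac{139}{310} = \frac{139 \sqrt{26}}{310}$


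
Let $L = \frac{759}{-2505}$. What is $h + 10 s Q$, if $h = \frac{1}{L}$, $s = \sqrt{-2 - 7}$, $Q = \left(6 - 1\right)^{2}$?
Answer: $- \frac{835}{253} + 750 i \approx -3.3004 + 750.0 i$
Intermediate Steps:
$Q = 25$ ($Q = 5^{2} = 25$)
$s = 3 i$ ($s = \sqrt{-9} = 3 i \approx 3.0 i$)
$L = - \frac{253}{835}$ ($L = 759 \left(- \frac{1}{2505}\right) = - \frac{253}{835} \approx -0.30299$)
$h = - \frac{835}{253}$ ($h = \frac{1}{- \frac{253}{835}} = - \frac{835}{253} \approx -3.3004$)
$h + 10 s Q = - \frac{835}{253} + 10 \cdot 3 i 25 = - \frac{835}{253} + 30 i 25 = - \frac{835}{253} + 750 i$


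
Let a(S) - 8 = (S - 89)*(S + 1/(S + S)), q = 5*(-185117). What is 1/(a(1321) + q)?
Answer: 1321/927203911 ≈ 1.4247e-6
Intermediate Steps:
q = -925585
a(S) = 8 + (-89 + S)*(S + 1/(2*S)) (a(S) = 8 + (S - 89)*(S + 1/(S + S)) = 8 + (-89 + S)*(S + 1/(2*S)))
1/(a(1321) + q) = 1/((17/2 + 1321² - 89*1321 - 89/2/1321) - 925585) = 1/((17/2 + 1745041 - 117569 - 89/2*1/1321) - 925585) = 1/((17/2 + 1745041 - 117569 - 89/2642) - 925585) = 1/(2149901696/1321 - 925585) = 1/(927203911/1321) = 1321/927203911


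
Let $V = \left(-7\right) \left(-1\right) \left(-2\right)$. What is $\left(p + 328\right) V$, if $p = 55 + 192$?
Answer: $-8050$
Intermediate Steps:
$V = -14$ ($V = 7 \left(-2\right) = -14$)
$p = 247$
$\left(p + 328\right) V = \left(247 + 328\right) \left(-14\right) = 575 \left(-14\right) = -8050$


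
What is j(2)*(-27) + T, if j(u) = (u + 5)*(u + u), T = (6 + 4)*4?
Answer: -716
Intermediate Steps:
T = 40 (T = 10*4 = 40)
j(u) = 2*u*(5 + u) (j(u) = (5 + u)*(2*u) = 2*u*(5 + u))
j(2)*(-27) + T = (2*2*(5 + 2))*(-27) + 40 = (2*2*7)*(-27) + 40 = 28*(-27) + 40 = -756 + 40 = -716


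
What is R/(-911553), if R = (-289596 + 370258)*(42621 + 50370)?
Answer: -2500280014/303851 ≈ -8228.6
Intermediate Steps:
R = 7500840042 (R = 80662*92991 = 7500840042)
R/(-911553) = 7500840042/(-911553) = 7500840042*(-1/911553) = -2500280014/303851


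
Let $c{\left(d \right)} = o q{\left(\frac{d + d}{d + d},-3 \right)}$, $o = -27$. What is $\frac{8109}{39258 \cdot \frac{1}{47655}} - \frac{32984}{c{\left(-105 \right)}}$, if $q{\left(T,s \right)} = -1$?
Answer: $\frac{338475659}{39258} \approx 8621.8$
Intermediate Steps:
$c{\left(d \right)} = 27$ ($c{\left(d \right)} = \left(-27\right) \left(-1\right) = 27$)
$\frac{8109}{39258 \cdot \frac{1}{47655}} - \frac{32984}{c{\left(-105 \right)}} = \frac{8109}{39258 \cdot \frac{1}{47655}} - \frac{32984}{27} = \frac{8109}{\frac{1454}{1765}} - \frac{32984}{27} = 8109 \cdot \frac{1765}{1454} - \frac{32984}{27} = \frac{14312385}{1454} - \frac{32984}{27} = \frac{338475659}{39258}$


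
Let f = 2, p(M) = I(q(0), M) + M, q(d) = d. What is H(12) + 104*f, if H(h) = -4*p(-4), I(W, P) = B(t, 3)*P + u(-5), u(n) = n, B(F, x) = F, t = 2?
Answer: 276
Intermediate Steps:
I(W, P) = -5 + 2*P (I(W, P) = 2*P - 5 = -5 + 2*P)
p(M) = -5 + 3*M (p(M) = (-5 + 2*M) + M = -5 + 3*M)
H(h) = 68 (H(h) = -4*(-5 + 3*(-4)) = -4*(-5 - 12) = -4*(-17) = 68)
H(12) + 104*f = 68 + 104*2 = 68 + 208 = 276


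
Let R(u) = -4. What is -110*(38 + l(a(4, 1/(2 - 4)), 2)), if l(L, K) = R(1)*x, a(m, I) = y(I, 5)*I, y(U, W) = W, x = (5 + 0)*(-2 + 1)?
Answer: -6380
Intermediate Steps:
x = -5 (x = 5*(-1) = -5)
a(m, I) = 5*I
l(L, K) = 20 (l(L, K) = -4*(-5) = 20)
-110*(38 + l(a(4, 1/(2 - 4)), 2)) = -110*(38 + 20) = -110*58 = -6380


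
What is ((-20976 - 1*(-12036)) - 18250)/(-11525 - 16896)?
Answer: 27190/28421 ≈ 0.95669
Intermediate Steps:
((-20976 - 1*(-12036)) - 18250)/(-11525 - 16896) = ((-20976 + 12036) - 18250)/(-28421) = (-8940 - 18250)*(-1/28421) = -27190*(-1/28421) = 27190/28421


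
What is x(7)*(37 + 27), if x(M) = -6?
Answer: -384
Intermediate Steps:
x(7)*(37 + 27) = -6*(37 + 27) = -6*64 = -384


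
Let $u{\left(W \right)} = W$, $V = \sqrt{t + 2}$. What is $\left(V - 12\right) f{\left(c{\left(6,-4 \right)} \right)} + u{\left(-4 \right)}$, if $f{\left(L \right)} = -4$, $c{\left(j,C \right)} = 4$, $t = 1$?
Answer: $44 - 4 \sqrt{3} \approx 37.072$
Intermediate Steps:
$V = \sqrt{3}$ ($V = \sqrt{1 + 2} = \sqrt{3} \approx 1.732$)
$\left(V - 12\right) f{\left(c{\left(6,-4 \right)} \right)} + u{\left(-4 \right)} = \left(\sqrt{3} - 12\right) \left(-4\right) - 4 = \left(-12 + \sqrt{3}\right) \left(-4\right) - 4 = \left(48 - 4 \sqrt{3}\right) - 4 = 44 - 4 \sqrt{3}$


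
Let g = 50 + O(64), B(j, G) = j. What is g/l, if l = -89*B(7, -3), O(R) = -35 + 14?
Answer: -29/623 ≈ -0.046549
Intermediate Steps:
O(R) = -21
l = -623 (l = -89*7 = -623)
g = 29 (g = 50 - 21 = 29)
g/l = 29/(-623) = 29*(-1/623) = -29/623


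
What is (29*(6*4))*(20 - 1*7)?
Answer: 9048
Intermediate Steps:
(29*(6*4))*(20 - 1*7) = (29*24)*(20 - 7) = 696*13 = 9048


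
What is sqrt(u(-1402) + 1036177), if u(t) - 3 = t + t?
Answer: 4*sqrt(64586) ≈ 1016.6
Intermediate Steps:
u(t) = 3 + 2*t (u(t) = 3 + (t + t) = 3 + 2*t)
sqrt(u(-1402) + 1036177) = sqrt((3 + 2*(-1402)) + 1036177) = sqrt((3 - 2804) + 1036177) = sqrt(-2801 + 1036177) = sqrt(1033376) = 4*sqrt(64586)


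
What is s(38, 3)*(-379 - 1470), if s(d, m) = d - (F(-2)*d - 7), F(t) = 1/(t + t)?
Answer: -201541/2 ≈ -1.0077e+5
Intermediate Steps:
F(t) = 1/(2*t)
s(d, m) = 7 + 5*d/4 (s(d, m) = d - (((½)/(-2))*d - 7) = d - (((½)*(-½))*d - 7) = d - (-d/4 - 7) = d - (-7 - d/4) = d + (7 + d/4) = 7 + 5*d/4)
s(38, 3)*(-379 - 1470) = (7 + (5/4)*38)*(-379 - 1470) = (7 + 95/2)*(-1849) = (109/2)*(-1849) = -201541/2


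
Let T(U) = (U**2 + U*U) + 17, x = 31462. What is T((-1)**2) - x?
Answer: -31443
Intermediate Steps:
T(U) = 17 + 2*U**2 (T(U) = (U**2 + U**2) + 17 = 2*U**2 + 17 = 17 + 2*U**2)
T((-1)**2) - x = (17 + 2*((-1)**2)**2) - 1*31462 = (17 + 2*1**2) - 31462 = (17 + 2*1) - 31462 = (17 + 2) - 31462 = 19 - 31462 = -31443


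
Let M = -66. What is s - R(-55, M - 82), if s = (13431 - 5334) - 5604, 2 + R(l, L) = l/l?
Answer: 2494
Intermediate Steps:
R(l, L) = -1 (R(l, L) = -2 + l/l = -2 + 1 = -1)
s = 2493 (s = 8097 - 5604 = 2493)
s - R(-55, M - 82) = 2493 - 1*(-1) = 2493 + 1 = 2494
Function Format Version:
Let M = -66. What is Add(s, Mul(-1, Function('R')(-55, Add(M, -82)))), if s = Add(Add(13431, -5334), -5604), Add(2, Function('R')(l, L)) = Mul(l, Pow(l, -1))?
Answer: 2494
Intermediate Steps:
Function('R')(l, L) = -1 (Function('R')(l, L) = Add(-2, Mul(l, Pow(l, -1))) = Add(-2, 1) = -1)
s = 2493 (s = Add(8097, -5604) = 2493)
Add(s, Mul(-1, Function('R')(-55, Add(M, -82)))) = Add(2493, Mul(-1, -1)) = Add(2493, 1) = 2494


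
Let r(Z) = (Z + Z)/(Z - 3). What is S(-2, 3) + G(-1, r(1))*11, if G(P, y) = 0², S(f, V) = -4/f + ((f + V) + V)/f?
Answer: 0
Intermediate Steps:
r(Z) = 2*Z/(-3 + Z) (r(Z) = (2*Z)/(-3 + Z) = 2*Z/(-3 + Z))
S(f, V) = -4/f + (f + 2*V)/f (S(f, V) = -4/f + ((V + f) + V)/f = -4/f + (f + 2*V)/f)
G(P, y) = 0
S(-2, 3) + G(-1, r(1))*11 = (-4 - 2 + 2*3)/(-2) + 0*11 = -(-4 - 2 + 6)/2 + 0 = -½*0 + 0 = 0 + 0 = 0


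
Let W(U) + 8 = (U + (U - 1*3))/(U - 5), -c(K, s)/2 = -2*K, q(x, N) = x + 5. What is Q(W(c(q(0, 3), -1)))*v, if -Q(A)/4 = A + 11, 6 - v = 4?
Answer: -656/15 ≈ -43.733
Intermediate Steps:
q(x, N) = 5 + x
c(K, s) = 4*K (c(K, s) = -(-4)*K = 4*K)
v = 2 (v = 6 - 1*4 = 6 - 4 = 2)
W(U) = -8 + (-3 + 2*U)/(-5 + U) (W(U) = -8 + (U + (U - 1*3))/(U - 5) = -8 + (U + (U - 3))/(-5 + U) = -8 + (U + (-3 + U))/(-5 + U) = -8 + (-3 + 2*U)/(-5 + U))
Q(A) = -44 - 4*A (Q(A) = -4*(A + 11) = -4*(11 + A) = -44 - 4*A)
Q(W(c(q(0, 3), -1)))*v = (-44 - 4*(37 - 24*(5 + 0))/(-5 + 4*(5 + 0)))*2 = (-44 - 4*(37 - 24*5)/(-5 + 4*5))*2 = (-44 - 4*(37 - 6*20)/(-5 + 20))*2 = (-44 - 4*(37 - 120)/15)*2 = (-44 - 4*(-83)/15)*2 = (-44 - 4*(-83/15))*2 = (-44 + 332/15)*2 = -328/15*2 = -656/15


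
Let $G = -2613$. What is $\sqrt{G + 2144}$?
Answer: $i \sqrt{469} \approx 21.656 i$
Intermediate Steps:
$\sqrt{G + 2144} = \sqrt{-2613 + 2144} = \sqrt{-469} = i \sqrt{469}$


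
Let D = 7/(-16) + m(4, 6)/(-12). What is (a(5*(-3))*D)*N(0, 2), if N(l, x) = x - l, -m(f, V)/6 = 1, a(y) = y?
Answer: -15/8 ≈ -1.8750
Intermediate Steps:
m(f, V) = -6 (m(f, V) = -6*1 = -6)
D = 1/16 (D = 7/(-16) - 6/(-12) = 7*(-1/16) - 6*(-1/12) = -7/16 + ½ = 1/16 ≈ 0.062500)
(a(5*(-3))*D)*N(0, 2) = ((5*(-3))*(1/16))*(2 - 1*0) = (-15*1/16)*(2 + 0) = -15/16*2 = -15/8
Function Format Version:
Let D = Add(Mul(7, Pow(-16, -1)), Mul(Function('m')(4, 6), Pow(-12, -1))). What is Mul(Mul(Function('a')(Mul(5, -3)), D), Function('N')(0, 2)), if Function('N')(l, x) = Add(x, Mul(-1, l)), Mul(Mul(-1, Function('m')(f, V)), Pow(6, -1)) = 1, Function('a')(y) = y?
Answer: Rational(-15, 8) ≈ -1.8750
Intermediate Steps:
Function('m')(f, V) = -6 (Function('m')(f, V) = Mul(-6, 1) = -6)
D = Rational(1, 16) (D = Add(Mul(7, Pow(-16, -1)), Mul(-6, Pow(-12, -1))) = Add(Mul(7, Rational(-1, 16)), Mul(-6, Rational(-1, 12))) = Add(Rational(-7, 16), Rational(1, 2)) = Rational(1, 16) ≈ 0.062500)
Mul(Mul(Function('a')(Mul(5, -3)), D), Function('N')(0, 2)) = Mul(Mul(Mul(5, -3), Rational(1, 16)), Add(2, Mul(-1, 0))) = Mul(Mul(-15, Rational(1, 16)), Add(2, 0)) = Mul(Rational(-15, 16), 2) = Rational(-15, 8)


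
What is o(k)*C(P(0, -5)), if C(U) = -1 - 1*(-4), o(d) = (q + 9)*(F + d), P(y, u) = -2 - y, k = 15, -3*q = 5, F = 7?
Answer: 484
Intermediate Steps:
q = -5/3 (q = -1/3*5 = -5/3 ≈ -1.6667)
o(d) = 154/3 + 22*d/3 (o(d) = (-5/3 + 9)*(7 + d) = 22*(7 + d)/3 = 154/3 + 22*d/3)
C(U) = 3 (C(U) = -1 + 4 = 3)
o(k)*C(P(0, -5)) = (154/3 + (22/3)*15)*3 = (154/3 + 110)*3 = (484/3)*3 = 484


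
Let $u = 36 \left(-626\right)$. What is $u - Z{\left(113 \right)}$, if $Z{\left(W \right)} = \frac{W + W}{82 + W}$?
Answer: $- \frac{4394746}{195} \approx -22537.0$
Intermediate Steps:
$u = -22536$
$Z{\left(W \right)} = \frac{2 W}{82 + W}$
$u - Z{\left(113 \right)} = -22536 - 2 \cdot 113 \frac{1}{82 + 113} = -22536 - 2 \cdot 113 \cdot \frac{1}{195} = -22536 - \frac{226}{195} = - \frac{4394746}{195}$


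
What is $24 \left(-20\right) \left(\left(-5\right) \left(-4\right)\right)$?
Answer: $-9600$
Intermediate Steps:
$24 \left(-20\right) \left(\left(-5\right) \left(-4\right)\right) = \left(-480\right) 20 = -9600$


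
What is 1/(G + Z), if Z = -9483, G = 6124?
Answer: -1/3359 ≈ -0.00029771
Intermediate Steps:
1/(G + Z) = 1/(6124 - 9483) = 1/(-3359) = -1/3359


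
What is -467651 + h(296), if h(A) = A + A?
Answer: -467059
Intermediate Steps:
h(A) = 2*A
-467651 + h(296) = -467651 + 2*296 = -467651 + 592 = -467059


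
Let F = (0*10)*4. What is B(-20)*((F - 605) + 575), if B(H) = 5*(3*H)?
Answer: 9000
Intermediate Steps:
F = 0 (F = 0*4 = 0)
B(H) = 15*H
B(-20)*((F - 605) + 575) = (15*(-20))*((0 - 605) + 575) = -300*(-605 + 575) = -300*(-30) = 9000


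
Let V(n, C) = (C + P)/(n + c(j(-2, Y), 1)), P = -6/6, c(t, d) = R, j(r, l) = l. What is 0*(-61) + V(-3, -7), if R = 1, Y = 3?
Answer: 4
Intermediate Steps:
c(t, d) = 1
P = -1 (P = -6*⅙ = -1)
V(n, C) = (-1 + C)/(1 + n) (V(n, C) = (C - 1)/(n + 1) = (-1 + C)/(1 + n))
0*(-61) + V(-3, -7) = 0*(-61) + (-1 - 7)/(1 - 3) = 0 - 8/(-2) = 0 - ½*(-8) = 0 + 4 = 4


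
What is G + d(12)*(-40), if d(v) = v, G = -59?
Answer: -539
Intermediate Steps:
G + d(12)*(-40) = -59 + 12*(-40) = -59 - 480 = -539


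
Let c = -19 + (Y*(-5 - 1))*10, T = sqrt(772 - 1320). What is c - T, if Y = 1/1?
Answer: -79 - 2*I*sqrt(137) ≈ -79.0 - 23.409*I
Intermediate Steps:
Y = 1
T = 2*I*sqrt(137) (T = sqrt(-548) = 2*I*sqrt(137) ≈ 23.409*I)
c = -79 (c = -19 + (1*(-5 - 1))*10 = -19 + (1*(-6))*10 = -19 - 6*10 = -19 - 60 = -79)
c - T = -79 - 2*I*sqrt(137)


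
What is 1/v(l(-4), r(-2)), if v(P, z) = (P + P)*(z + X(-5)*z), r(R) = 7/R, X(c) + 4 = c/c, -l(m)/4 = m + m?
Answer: 1/448 ≈ 0.0022321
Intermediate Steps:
l(m) = -8*m (l(m) = -4*(m + m) = -8*m)
X(c) = -3 (X(c) = -4 + c/c = -4 + 1 = -3)
v(P, z) = -4*P*z (v(P, z) = (P + P)*(z - 3*z) = (2*P)*(-2*z) = -4*P*z)
1/v(l(-4), r(-2)) = 1/(-4*(-8*(-4))*7/(-2)) = 1/(-4*32*7*(-½)) = 1/(-4*32*(-7/2)) = 1/448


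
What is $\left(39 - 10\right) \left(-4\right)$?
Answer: $-116$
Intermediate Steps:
$\left(39 - 10\right) \left(-4\right) = 29 \left(-4\right) = -116$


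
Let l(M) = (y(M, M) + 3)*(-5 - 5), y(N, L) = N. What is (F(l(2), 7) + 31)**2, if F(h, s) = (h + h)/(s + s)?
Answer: 27889/49 ≈ 569.16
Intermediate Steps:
l(M) = -30 - 10*M (l(M) = (M + 3)*(-5 - 5) = (3 + M)*(-10) = -30 - 10*M)
F(h, s) = h/s (F(h, s) = (2*h)/((2*s)) = (2*h)*(1/(2*s)) = h/s)
(F(l(2), 7) + 31)**2 = ((-30 - 10*2)/7 + 31)**2 = ((-30 - 20)*(1/7) + 31)**2 = (-50*1/7 + 31)**2 = (-50/7 + 31)**2 = (167/7)**2 = 27889/49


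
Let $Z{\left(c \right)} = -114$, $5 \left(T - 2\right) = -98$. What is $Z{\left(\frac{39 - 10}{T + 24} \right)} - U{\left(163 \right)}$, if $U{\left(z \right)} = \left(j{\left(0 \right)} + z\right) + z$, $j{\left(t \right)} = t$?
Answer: $-440$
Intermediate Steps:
$T = - \frac{88}{5}$ ($T = 2 + \frac{1}{5} \left(-98\right) = 2 - \frac{98}{5} = - \frac{88}{5} \approx -17.6$)
$U{\left(z \right)} = 2 z$ ($U{\left(z \right)} = \left(0 + z\right) + z = z + z = 2 z$)
$Z{\left(\frac{39 - 10}{T + 24} \right)} - U{\left(163 \right)} = -114 - 2 \cdot 163 = -114 - 326 = -440$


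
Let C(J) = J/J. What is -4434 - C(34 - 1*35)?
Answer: -4435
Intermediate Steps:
C(J) = 1
-4434 - C(34 - 1*35) = -4434 - 1*1 = -4434 - 1 = -4435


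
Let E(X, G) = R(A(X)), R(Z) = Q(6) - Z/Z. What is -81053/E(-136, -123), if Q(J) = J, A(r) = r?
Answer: -81053/5 ≈ -16211.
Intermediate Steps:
R(Z) = 5 (R(Z) = 6 - Z/Z = 6 - 1*1 = 6 - 1 = 5)
E(X, G) = 5
-81053/E(-136, -123) = -81053/5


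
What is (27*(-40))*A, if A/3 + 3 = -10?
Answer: 42120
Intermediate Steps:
A = -39 (A = -9 + 3*(-10) = -9 - 30 = -39)
(27*(-40))*A = (27*(-40))*(-39) = -1080*(-39) = 42120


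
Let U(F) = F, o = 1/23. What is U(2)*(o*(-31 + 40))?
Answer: 18/23 ≈ 0.78261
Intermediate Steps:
o = 1/23 ≈ 0.043478
U(2)*(o*(-31 + 40)) = 2*((-31 + 40)/23) = 2*((1/23)*9) = 2*(9/23) = 18/23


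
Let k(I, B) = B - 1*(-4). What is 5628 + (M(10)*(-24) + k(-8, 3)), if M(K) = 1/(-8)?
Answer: 5638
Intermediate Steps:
k(I, B) = 4 + B (k(I, B) = B + 4 = 4 + B)
M(K) = -1/8
5628 + (M(10)*(-24) + k(-8, 3)) = 5628 + (-1/8*(-24) + (4 + 3)) = 5628 + (3 + 7) = 5628 + 10 = 5638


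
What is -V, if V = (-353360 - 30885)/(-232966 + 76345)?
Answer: -10385/4233 ≈ -2.4533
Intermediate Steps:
V = 10385/4233 (V = -384245/(-156621) = -384245*(-1/156621) = 10385/4233 ≈ 2.4533)
-V = -1*10385/4233 = -10385/4233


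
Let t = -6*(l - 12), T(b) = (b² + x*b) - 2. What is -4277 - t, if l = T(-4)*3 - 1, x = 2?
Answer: -4247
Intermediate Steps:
T(b) = -2 + b² + 2*b (T(b) = (b² + 2*b) - 2 = -2 + b² + 2*b)
l = 17 (l = (-2 + (-4)² + 2*(-4))*3 - 1 = (-2 + 16 - 8)*3 - 1 = 6*3 - 1 = 18 - 1 = 17)
t = -30 (t = -6*(17 - 12) = -6*5 = -30)
-4277 - t = -4277 - 1*(-30) = -4277 + 30 = -4247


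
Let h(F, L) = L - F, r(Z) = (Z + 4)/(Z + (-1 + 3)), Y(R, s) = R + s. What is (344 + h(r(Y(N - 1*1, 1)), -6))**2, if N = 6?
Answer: 1814409/16 ≈ 1.1340e+5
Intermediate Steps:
r(Z) = (4 + Z)/(2 + Z) (r(Z) = (4 + Z)/(Z + 2) = (4 + Z)/(2 + Z))
(344 + h(r(Y(N - 1*1, 1)), -6))**2 = (344 + (-6 - (4 + ((6 - 1*1) + 1))/(2 + ((6 - 1*1) + 1))))**2 = (344 + (-6 - (4 + ((6 - 1) + 1))/(2 + ((6 - 1) + 1))))**2 = (344 + (-6 - (4 + (5 + 1))/(2 + (5 + 1))))**2 = (344 + (-6 - (4 + 6)/(2 + 6)))**2 = (344 + (-6 - 10/8))**2 = (344 + (-6 - 1*5/4))**2 = (344 + (-6 - 5/4))**2 = (344 - 29/4)**2 = (1347/4)**2 = 1814409/16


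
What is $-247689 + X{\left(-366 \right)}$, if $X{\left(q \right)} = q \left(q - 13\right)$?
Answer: $-108975$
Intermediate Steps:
$X{\left(q \right)} = q \left(-13 + q\right)$
$-247689 + X{\left(-366 \right)} = -247689 - 366 \left(-13 - 366\right) = -247689 - -138714 = -247689 + 138714 = -108975$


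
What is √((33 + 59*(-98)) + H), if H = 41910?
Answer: √36161 ≈ 190.16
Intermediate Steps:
√((33 + 59*(-98)) + H) = √((33 + 59*(-98)) + 41910) = √((33 - 5782) + 41910) = √(-5749 + 41910) = √36161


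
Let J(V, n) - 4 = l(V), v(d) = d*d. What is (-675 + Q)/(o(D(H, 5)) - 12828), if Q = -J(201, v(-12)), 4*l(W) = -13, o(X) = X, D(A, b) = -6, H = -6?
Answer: 901/17112 ≈ 0.052653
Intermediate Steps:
v(d) = d**2
l(W) = -13/4 (l(W) = (1/4)*(-13) = -13/4)
J(V, n) = 3/4 (J(V, n) = 4 - 13/4 = 3/4)
Q = -3/4 (Q = -1*3/4 = -3/4 ≈ -0.75000)
(-675 + Q)/(o(D(H, 5)) - 12828) = (-675 - 3/4)/(-6 - 12828) = -2703/4/(-12834) = -2703/4*(-1/12834) = 901/17112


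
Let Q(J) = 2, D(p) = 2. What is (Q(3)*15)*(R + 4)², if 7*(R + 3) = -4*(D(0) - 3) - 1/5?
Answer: 17496/245 ≈ 71.412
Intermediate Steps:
R = -86/35 (R = -3 + (-4*(2 - 3) - 1/5)/7 = -3 + (-4*(-1) - 1*⅕)/7 = -3 + (4 - ⅕)/7 = -3 + (⅐)*(19/5) = -3 + 19/35 = -86/35 ≈ -2.4571)
(Q(3)*15)*(R + 4)² = (2*15)*(-86/35 + 4)² = 30*(54/35)² = 30*(2916/1225) = 17496/245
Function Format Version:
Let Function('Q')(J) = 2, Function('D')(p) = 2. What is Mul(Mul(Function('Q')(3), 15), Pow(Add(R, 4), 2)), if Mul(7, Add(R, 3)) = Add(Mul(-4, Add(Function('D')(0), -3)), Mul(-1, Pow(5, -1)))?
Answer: Rational(17496, 245) ≈ 71.412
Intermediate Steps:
R = Rational(-86, 35) (R = Add(-3, Mul(Rational(1, 7), Add(Mul(-4, Add(2, -3)), Mul(-1, Pow(5, -1))))) = Add(-3, Mul(Rational(1, 7), Add(Mul(-4, -1), Mul(-1, Rational(1, 5))))) = Add(-3, Mul(Rational(1, 7), Add(4, Rational(-1, 5)))) = Add(-3, Mul(Rational(1, 7), Rational(19, 5))) = Add(-3, Rational(19, 35)) = Rational(-86, 35) ≈ -2.4571)
Mul(Mul(Function('Q')(3), 15), Pow(Add(R, 4), 2)) = Mul(Mul(2, 15), Pow(Add(Rational(-86, 35), 4), 2)) = Mul(30, Pow(Rational(54, 35), 2)) = Mul(30, Rational(2916, 1225)) = Rational(17496, 245)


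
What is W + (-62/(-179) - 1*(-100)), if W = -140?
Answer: -7098/179 ≈ -39.654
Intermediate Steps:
W + (-62/(-179) - 1*(-100)) = -140 + (-62/(-179) - 1*(-100)) = -140 + (-62*(-1/179) + 100) = -140 + (62/179 + 100) = -140 + 17962/179 = -7098/179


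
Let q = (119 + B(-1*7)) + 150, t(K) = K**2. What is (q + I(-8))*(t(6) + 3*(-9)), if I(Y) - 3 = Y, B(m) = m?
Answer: 2313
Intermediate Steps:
I(Y) = 3 + Y
q = 262 (q = (119 - 1*7) + 150 = (119 - 7) + 150 = 112 + 150 = 262)
(q + I(-8))*(t(6) + 3*(-9)) = (262 + (3 - 8))*(6**2 + 3*(-9)) = (262 - 5)*(36 - 27) = 257*9 = 2313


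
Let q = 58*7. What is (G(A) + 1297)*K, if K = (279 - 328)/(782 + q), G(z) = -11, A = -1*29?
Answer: -31507/594 ≈ -53.042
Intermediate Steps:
A = -29
q = 406
K = -49/1188 (K = (279 - 328)/(782 + 406) = -49/1188 ≈ -0.041246)
(G(A) + 1297)*K = (-11 + 1297)*(-49/1188) = 1286*(-49/1188) = -31507/594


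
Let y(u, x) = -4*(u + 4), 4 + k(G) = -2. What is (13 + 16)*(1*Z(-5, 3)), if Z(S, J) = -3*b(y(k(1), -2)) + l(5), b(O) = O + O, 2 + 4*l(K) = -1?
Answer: -5655/4 ≈ -1413.8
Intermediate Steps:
k(G) = -6 (k(G) = -4 - 2 = -6)
y(u, x) = -16 - 4*u (y(u, x) = -4*(4 + u) = -16 - 4*u)
l(K) = -¾ (l(K) = -½ + (¼)*(-1) = -½ - ¼ = -¾)
b(O) = 2*O
Z(S, J) = -195/4 (Z(S, J) = -6*(-16 - 4*(-6)) - ¾ = -6*(-16 + 24) - ¾ = -6*8 - ¾ = -3*16 - ¾ = -48 - ¾ = -195/4)
(13 + 16)*(1*Z(-5, 3)) = (13 + 16)*(1*(-195/4)) = 29*(-195/4) = -5655/4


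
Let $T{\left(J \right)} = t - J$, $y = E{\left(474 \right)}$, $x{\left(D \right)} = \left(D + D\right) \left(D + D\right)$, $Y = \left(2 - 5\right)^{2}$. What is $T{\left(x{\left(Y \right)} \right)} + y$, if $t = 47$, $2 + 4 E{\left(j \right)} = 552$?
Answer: $- \frac{279}{2} \approx -139.5$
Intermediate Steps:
$Y = 9$ ($Y = \left(-3\right)^{2} = 9$)
$E{\left(j \right)} = \frac{275}{2}$ ($E{\left(j \right)} = - \frac{1}{2} + \frac{1}{4} \cdot 552 = - \frac{1}{2} + 138 = \frac{275}{2}$)
$x{\left(D \right)} = 4 D^{2}$ ($x{\left(D \right)} = 2 D 2 D = 4 D^{2}$)
$y = \frac{275}{2} \approx 137.5$
$T{\left(J \right)} = 47 - J$
$T{\left(x{\left(Y \right)} \right)} + y = \left(47 - 4 \cdot 9^{2}\right) + \frac{275}{2} = \left(47 - 4 \cdot 81\right) + \frac{275}{2} = \left(47 - 324\right) + \frac{275}{2} = -277 + \frac{275}{2} = - \frac{279}{2}$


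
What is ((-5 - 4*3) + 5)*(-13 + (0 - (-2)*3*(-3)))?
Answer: 372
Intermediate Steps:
((-5 - 4*3) + 5)*(-13 + (0 - (-2)*3*(-3))) = ((-5 - 12) + 5)*(-13 + (0 - (-2)*(-9))) = (-17 + 5)*(-13 + (0 - 1*18)) = -12*(-13 + (0 - 18)) = -12*(-13 - 18) = -12*(-31) = 372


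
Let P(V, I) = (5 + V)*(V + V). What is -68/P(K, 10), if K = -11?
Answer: -17/33 ≈ -0.51515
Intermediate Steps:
P(V, I) = 2*V*(5 + V) (P(V, I) = (5 + V)*(2*V) = 2*V*(5 + V))
-68/P(K, 10) = -68/(2*(-11)*(5 - 11)) = -68/(2*(-11)*(-6)) = -68/132 = -4*17/132 = -17/33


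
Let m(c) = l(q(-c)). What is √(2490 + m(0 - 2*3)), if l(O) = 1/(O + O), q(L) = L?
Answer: √89643/6 ≈ 49.901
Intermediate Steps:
l(O) = 1/(2*O)
m(c) = -1/(2*c) (m(c) = 1/(2*((-c))) = (-1/c)/2 = -1/(2*c))
√(2490 + m(0 - 2*3)) = √(2490 - 1/(2*(0 - 2*3))) = √(2490 - 1/(2*(0 - 6))) = √(2490 - ½/(-6)) = √(2490 - ½*(-⅙)) = √(2490 + 1/12) = √(29881/12) = √89643/6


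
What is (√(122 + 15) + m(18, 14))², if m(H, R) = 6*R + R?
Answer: (98 + √137)² ≈ 12035.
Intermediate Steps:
m(H, R) = 7*R
(√(122 + 15) + m(18, 14))² = (√(122 + 15) + 7*14)² = (√137 + 98)² = (98 + √137)²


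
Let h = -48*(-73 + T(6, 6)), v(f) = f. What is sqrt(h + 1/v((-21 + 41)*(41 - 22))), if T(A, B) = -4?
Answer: sqrt(133425695)/190 ≈ 60.795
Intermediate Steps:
h = 3696 (h = -48*(-73 - 4) = -48*(-77) = 3696)
sqrt(h + 1/v((-21 + 41)*(41 - 22))) = sqrt(3696 + 1/((-21 + 41)*(41 - 22))) = sqrt(3696 + 1/(20*19)) = sqrt(3696 + 1/380) = sqrt(1404481/380) = sqrt(133425695)/190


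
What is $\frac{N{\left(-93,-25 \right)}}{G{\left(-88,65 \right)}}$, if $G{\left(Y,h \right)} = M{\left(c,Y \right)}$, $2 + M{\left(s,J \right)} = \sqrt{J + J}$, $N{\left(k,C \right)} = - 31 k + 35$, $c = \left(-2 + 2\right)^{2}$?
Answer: $- \frac{1459}{45} - \frac{2918 i \sqrt{11}}{45} \approx -32.422 - 215.06 i$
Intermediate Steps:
$c = 0$ ($c = 0^{2} = 0$)
$N{\left(k,C \right)} = 35 - 31 k$
$M{\left(s,J \right)} = -2 + \sqrt{2} \sqrt{J}$ ($M{\left(s,J \right)} = -2 + \sqrt{J + J} = -2 + \sqrt{2 J} = -2 + \sqrt{2} \sqrt{J}$)
$G{\left(Y,h \right)} = -2 + \sqrt{2} \sqrt{Y}$
$\frac{N{\left(-93,-25 \right)}}{G{\left(-88,65 \right)}} = \frac{35 - -2883}{-2 + \sqrt{2} \sqrt{-88}} = \frac{35 + 2883}{-2 + \sqrt{2} \cdot 2 i \sqrt{22}} = \frac{2918}{-2 + 4 i \sqrt{11}}$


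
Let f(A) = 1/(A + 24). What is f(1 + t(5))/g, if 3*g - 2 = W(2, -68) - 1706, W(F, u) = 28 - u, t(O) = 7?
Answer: -1/17152 ≈ -5.8302e-5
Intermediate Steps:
f(A) = 1/(24 + A)
g = -536 (g = ⅔ + ((28 - 1*(-68)) - 1706)/3 = ⅔ + ((28 + 68) - 1706)/3 = ⅔ + (96 - 1706)/3 = ⅔ + (⅓)*(-1610) = ⅔ - 1610/3 = -536)
f(1 + t(5))/g = 1/((24 + (1 + 7))*(-536)) = -1/536/(24 + 8) = -1/536/32 = (1/32)*(-1/536) = -1/17152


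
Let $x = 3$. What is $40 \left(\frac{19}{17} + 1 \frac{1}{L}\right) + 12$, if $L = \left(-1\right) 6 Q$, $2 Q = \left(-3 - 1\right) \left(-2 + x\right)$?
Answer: $\frac{3062}{51} \approx 60.039$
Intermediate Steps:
$Q = -2$ ($Q = \frac{\left(-3 - 1\right) \left(-2 + 3\right)}{2} = \frac{\left(-4\right) 1}{2} = \frac{1}{2} \left(-4\right) = -2$)
$L = 12$ ($L = \left(-1\right) 6 \left(-2\right) = \left(-6\right) \left(-2\right) = 12$)
$40 \left(\frac{19}{17} + 1 \frac{1}{L}\right) + 12 = 40 \left(\frac{19}{17} + 1 \cdot \frac{1}{12}\right) + 12 = 40 \left(19 \cdot \frac{1}{17} + 1 \cdot \frac{1}{12}\right) + 12 = 40 \left(\frac{19}{17} + \frac{1}{12}\right) + 12 = 40 \cdot \frac{245}{204} + 12 = \frac{2450}{51} + 12 = \frac{3062}{51}$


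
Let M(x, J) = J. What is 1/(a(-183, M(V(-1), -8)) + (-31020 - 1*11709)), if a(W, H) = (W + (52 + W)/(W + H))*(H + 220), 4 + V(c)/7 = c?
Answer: -191/15543503 ≈ -1.2288e-5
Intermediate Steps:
V(c) = -28 + 7*c
a(W, H) = (220 + H)*(W + (52 + W)/(H + W)) (a(W, H) = (W + (52 + W)/(H + W))*(220 + H) = (220 + H)*(W + (52 + W)/(H + W)))
1/(a(-183, M(V(-1), -8)) + (-31020 - 1*11709)) = 1/((11440 + 52*(-8) + 220*(-183) + 220*(-183)**2 - 8*(-183)**2 - 183*(-8)**2 + 221*(-8)*(-183))/(-8 - 183) + (-31020 - 1*11709)) = 1/((11440 - 416 - 40260 + 220*33489 - 8*33489 - 183*64 + 323544)/(-191) + (-31020 - 11709)) = 1/(-(11440 - 416 - 40260 + 7367580 - 267912 - 11712 + 323544)/191 - 42729) = 1/(-1/191*7382264 - 42729) = 1/(-7382264/191 - 42729) = 1/(-15543503/191) = -191/15543503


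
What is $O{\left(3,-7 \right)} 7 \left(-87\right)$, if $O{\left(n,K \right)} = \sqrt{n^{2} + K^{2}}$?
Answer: $- 609 \sqrt{58} \approx -4638.0$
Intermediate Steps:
$O{\left(n,K \right)} = \sqrt{K^{2} + n^{2}}$
$O{\left(3,-7 \right)} 7 \left(-87\right) = \sqrt{\left(-7\right)^{2} + 3^{2}} \cdot 7 \left(-87\right) = \sqrt{49 + 9} \cdot 7 \left(-87\right) = \sqrt{58} \cdot 7 \left(-87\right) = 7 \sqrt{58} \left(-87\right) = - 609 \sqrt{58}$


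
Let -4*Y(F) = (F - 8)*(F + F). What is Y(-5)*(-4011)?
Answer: 260715/2 ≈ 1.3036e+5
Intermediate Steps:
Y(F) = -F*(-8 + F)/2 (Y(F) = -(F - 8)*(F + F)/4 = -(-8 + F)*2*F/4 = -F*(-8 + F)/2)
Y(-5)*(-4011) = ((½)*(-5)*(8 - 1*(-5)))*(-4011) = ((½)*(-5)*(8 + 5))*(-4011) = ((½)*(-5)*13)*(-4011) = -65/2*(-4011) = 260715/2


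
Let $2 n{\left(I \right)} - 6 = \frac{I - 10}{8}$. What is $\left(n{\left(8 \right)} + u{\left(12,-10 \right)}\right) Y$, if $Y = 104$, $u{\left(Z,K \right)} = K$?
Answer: $-741$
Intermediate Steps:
$n{\left(I \right)} = \frac{19}{8} + \frac{I}{16}$ ($n{\left(I \right)} = 3 + \frac{\left(I - 10\right) \frac{1}{8}}{2} = 3 + \frac{\left(-10 + I\right) \frac{1}{8}}{2} = 3 + \frac{- \frac{5}{4} + \frac{I}{8}}{2} = 3 + \left(- \frac{5}{8} + \frac{I}{16}\right) = \frac{19}{8} + \frac{I}{16}$)
$\left(n{\left(8 \right)} + u{\left(12,-10 \right)}\right) Y = \left(\left(\frac{19}{8} + \frac{1}{16} \cdot 8\right) - 10\right) 104 = \left(\left(\frac{19}{8} + \frac{1}{2}\right) - 10\right) 104 = \left(\frac{23}{8} - 10\right) 104 = \left(- \frac{57}{8}\right) 104 = -741$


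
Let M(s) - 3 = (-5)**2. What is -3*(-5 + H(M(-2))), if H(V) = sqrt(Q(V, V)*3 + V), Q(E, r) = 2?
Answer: 15 - 3*sqrt(34) ≈ -2.4929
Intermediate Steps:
M(s) = 28 (M(s) = 3 + (-5)**2 = 3 + 25 = 28)
H(V) = sqrt(6 + V) (H(V) = sqrt(2*3 + V) = sqrt(6 + V))
-3*(-5 + H(M(-2))) = -3*(-5 + sqrt(6 + 28)) = -3*(-5 + sqrt(34)) = 15 - 3*sqrt(34)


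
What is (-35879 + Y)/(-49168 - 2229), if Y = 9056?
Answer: 26823/51397 ≈ 0.52188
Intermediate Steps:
(-35879 + Y)/(-49168 - 2229) = (-35879 + 9056)/(-49168 - 2229) = -26823/(-51397) = -26823*(-1/51397) = 26823/51397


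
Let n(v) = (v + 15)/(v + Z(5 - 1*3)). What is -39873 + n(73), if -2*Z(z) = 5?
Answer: -5621917/141 ≈ -39872.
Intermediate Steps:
Z(z) = -5/2 (Z(z) = -½*5 = -5/2)
n(v) = (15 + v)/(-5/2 + v) (n(v) = (v + 15)/(v - 5/2) = (15 + v)/(-5/2 + v))
-39873 + n(73) = -39873 + 2*(15 + 73)/(-5 + 2*73) = -39873 + 2*88/(-5 + 146) = -39873 + 2*88/141 = -39873 + 2*(1/141)*88 = -39873 + 176/141 = -5621917/141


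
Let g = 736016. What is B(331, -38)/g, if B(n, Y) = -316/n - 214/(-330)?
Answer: -16723/40197513840 ≈ -4.1602e-7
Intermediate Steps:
B(n, Y) = 107/165 - 316/n (B(n, Y) = -316/n - 214*(-1/330) = -316/n + 107/165 = 107/165 - 316/n)
B(331, -38)/g = (107/165 - 316/331)/736016 = (107/165 - 316*1/331)*(1/736016) = (107/165 - 316/331)*(1/736016) = -16723/54615*1/736016 = -16723/40197513840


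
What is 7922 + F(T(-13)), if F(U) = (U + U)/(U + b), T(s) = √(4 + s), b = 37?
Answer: 5458267/689 + 111*I/689 ≈ 7922.0 + 0.1611*I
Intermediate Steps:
F(U) = 2*U/(37 + U) (F(U) = (U + U)/(U + 37) = (2*U)/(37 + U) = 2*U/(37 + U))
7922 + F(T(-13)) = 7922 + 2*√(4 - 13)/(37 + √(4 - 13)) = 7922 + 2*√(-9)/(37 + √(-9)) = 7922 + 2*(3*I)/(37 + 3*I) = 7922 + 2*(3*I)*((37 - 3*I)/1378) = 7922 + 3*I*(37 - 3*I)/689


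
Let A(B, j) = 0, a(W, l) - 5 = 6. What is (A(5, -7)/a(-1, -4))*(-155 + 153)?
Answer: 0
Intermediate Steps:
a(W, l) = 11 (a(W, l) = 5 + 6 = 11)
(A(5, -7)/a(-1, -4))*(-155 + 153) = (0/11)*(-155 + 153) = (0*(1/11))*(-2) = 0*(-2) = 0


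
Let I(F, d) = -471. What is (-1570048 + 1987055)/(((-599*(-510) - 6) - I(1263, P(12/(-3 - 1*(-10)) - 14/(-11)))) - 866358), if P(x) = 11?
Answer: -417007/560403 ≈ -0.74412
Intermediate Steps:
(-1570048 + 1987055)/(((-599*(-510) - 6) - I(1263, P(12/(-3 - 1*(-10)) - 14/(-11)))) - 866358) = (-1570048 + 1987055)/(((-599*(-510) - 6) - 1*(-471)) - 866358) = 417007/(((305490 - 6) + 471) - 866358) = 417007/((305484 + 471) - 866358) = 417007/(305955 - 866358) = 417007/(-560403) = 417007*(-1/560403) = -417007/560403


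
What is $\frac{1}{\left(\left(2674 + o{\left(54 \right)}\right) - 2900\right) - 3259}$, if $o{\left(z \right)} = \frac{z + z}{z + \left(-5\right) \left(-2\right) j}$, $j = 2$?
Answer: $- \frac{37}{128891} \approx -0.00028706$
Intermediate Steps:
$o{\left(z \right)} = \frac{2 z}{20 + z}$ ($o{\left(z \right)} = \frac{z + z}{z + \left(-5\right) \left(-2\right) 2} = \frac{2 z}{z + 10 \cdot 2} = \frac{2 z}{z + 20} = \frac{2 z}{20 + z}$)
$\frac{1}{\left(\left(2674 + o{\left(54 \right)}\right) - 2900\right) - 3259} = \frac{1}{\left(\left(2674 + 2 \cdot 54 \frac{1}{20 + 54}\right) - 2900\right) - 3259} = \frac{1}{\left(\left(2674 + 2 \cdot 54 \cdot \frac{1}{74}\right) - 2900\right) - 3259} = \frac{1}{\left(\left(2674 + \frac{54}{37}\right) - 2900\right) - 3259} = \frac{1}{\left(\frac{98992}{37} - 2900\right) - 3259} = \frac{1}{- \frac{8308}{37} - 3259} = \frac{1}{- \frac{128891}{37}} = - \frac{37}{128891}$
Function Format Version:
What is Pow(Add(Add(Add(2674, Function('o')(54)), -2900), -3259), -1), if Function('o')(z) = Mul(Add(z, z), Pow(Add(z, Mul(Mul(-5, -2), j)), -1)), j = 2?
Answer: Rational(-37, 128891) ≈ -0.00028706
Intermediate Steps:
Function('o')(z) = Mul(2, z, Pow(Add(20, z), -1)) (Function('o')(z) = Mul(Add(z, z), Pow(Add(z, Mul(Mul(-5, -2), 2)), -1)) = Mul(Mul(2, z), Pow(Add(z, Mul(10, 2)), -1)) = Mul(Mul(2, z), Pow(Add(z, 20), -1)) = Mul(Mul(2, z), Pow(Add(20, z), -1)) = Mul(2, z, Pow(Add(20, z), -1)))
Pow(Add(Add(Add(2674, Function('o')(54)), -2900), -3259), -1) = Pow(Add(Add(Add(2674, Mul(2, 54, Pow(Add(20, 54), -1))), -2900), -3259), -1) = Pow(Add(Add(Add(2674, Mul(2, 54, Pow(74, -1))), -2900), -3259), -1) = Pow(Add(Add(Add(2674, Mul(2, 54, Rational(1, 74))), -2900), -3259), -1) = Pow(Add(Add(Add(2674, Rational(54, 37)), -2900), -3259), -1) = Pow(Add(Add(Rational(98992, 37), -2900), -3259), -1) = Pow(Add(Rational(-8308, 37), -3259), -1) = Pow(Rational(-128891, 37), -1) = Rational(-37, 128891)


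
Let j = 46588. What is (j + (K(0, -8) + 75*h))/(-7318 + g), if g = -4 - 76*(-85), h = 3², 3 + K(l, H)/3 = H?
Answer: -23615/431 ≈ -54.791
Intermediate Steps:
K(l, H) = -9 + 3*H
h = 9
g = 6456 (g = -4 + 6460 = 6456)
(j + (K(0, -8) + 75*h))/(-7318 + g) = (46588 + ((-9 + 3*(-8)) + 75*9))/(-7318 + 6456) = (46588 + ((-9 - 24) + 675))/(-862) = (46588 + (-33 + 675))*(-1/862) = (46588 + 642)*(-1/862) = 47230*(-1/862) = -23615/431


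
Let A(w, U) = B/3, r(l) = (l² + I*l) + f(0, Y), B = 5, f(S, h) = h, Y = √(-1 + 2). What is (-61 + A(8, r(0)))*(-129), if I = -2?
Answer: 7654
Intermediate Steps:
Y = 1 (Y = √1 = 1)
r(l) = 1 + l² - 2*l (r(l) = (l² - 2*l) + 1 = 1 + l² - 2*l)
A(w, U) = 5/3
(-61 + A(8, r(0)))*(-129) = (-61 + 5/3)*(-129) = -178/3*(-129) = 7654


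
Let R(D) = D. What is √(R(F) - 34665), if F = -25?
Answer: I*√34690 ≈ 186.25*I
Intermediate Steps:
√(R(F) - 34665) = √(-25 - 34665) = √(-34690) = I*√34690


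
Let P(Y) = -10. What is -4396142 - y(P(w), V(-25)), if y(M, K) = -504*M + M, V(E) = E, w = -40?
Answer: -4401172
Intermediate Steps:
y(M, K) = -503*M
-4396142 - y(P(w), V(-25)) = -4396142 - (-503)*(-10) = -4396142 - 1*5030 = -4396142 - 5030 = -4401172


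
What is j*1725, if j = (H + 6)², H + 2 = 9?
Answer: 291525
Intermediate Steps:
H = 7 (H = -2 + 9 = 7)
j = 169 (j = (7 + 6)² = 13² = 169)
j*1725 = 169*1725 = 291525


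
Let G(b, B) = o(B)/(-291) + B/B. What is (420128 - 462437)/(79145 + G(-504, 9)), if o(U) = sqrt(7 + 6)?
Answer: -283561790081634/530449347368183 - 12311919*sqrt(13)/530449347368183 ≈ -0.53457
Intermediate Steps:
o(U) = sqrt(13)
G(b, B) = 1 - sqrt(13)/291 (G(b, B) = sqrt(13)/(-291) + B/B = sqrt(13)*(-1/291) + 1 = -sqrt(13)/291 + 1 = 1 - sqrt(13)/291)
(420128 - 462437)/(79145 + G(-504, 9)) = (420128 - 462437)/(79145 + (1 - sqrt(13)/291)) = -42309/(79146 - sqrt(13)/291)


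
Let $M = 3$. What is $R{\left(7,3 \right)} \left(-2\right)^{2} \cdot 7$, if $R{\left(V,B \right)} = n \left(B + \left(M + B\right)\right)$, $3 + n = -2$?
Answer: $-1260$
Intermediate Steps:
$n = -5$ ($n = -3 - 2 = -5$)
$R{\left(V,B \right)} = -15 - 10 B$ ($R{\left(V,B \right)} = - 5 \left(B + \left(3 + B\right)\right) = - 5 \left(3 + 2 B\right) = -15 - 10 B$)
$R{\left(7,3 \right)} \left(-2\right)^{2} \cdot 7 = \left(-15 - 30\right) \left(-2\right)^{2} \cdot 7 = \left(-15 - 30\right) 4 \cdot 7 = \left(-45\right) 4 \cdot 7 = \left(-180\right) 7 = -1260$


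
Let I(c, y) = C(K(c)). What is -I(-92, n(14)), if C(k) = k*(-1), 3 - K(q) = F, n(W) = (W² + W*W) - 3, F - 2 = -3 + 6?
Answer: -2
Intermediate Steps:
F = 5 (F = 2 + (-3 + 6) = 2 + 3 = 5)
n(W) = -3 + 2*W² (n(W) = (W² + W²) - 3 = 2*W² - 3 = -3 + 2*W²)
K(q) = -2 (K(q) = 3 - 1*5 = 3 - 5 = -2)
C(k) = -k
I(c, y) = 2 (I(c, y) = -1*(-2) = 2)
-I(-92, n(14)) = -1*2 = -2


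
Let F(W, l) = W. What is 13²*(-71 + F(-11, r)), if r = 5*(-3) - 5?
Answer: -13858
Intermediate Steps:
r = -20 (r = -15 - 5 = -20)
13²*(-71 + F(-11, r)) = 13²*(-71 - 11) = 169*(-82) = -13858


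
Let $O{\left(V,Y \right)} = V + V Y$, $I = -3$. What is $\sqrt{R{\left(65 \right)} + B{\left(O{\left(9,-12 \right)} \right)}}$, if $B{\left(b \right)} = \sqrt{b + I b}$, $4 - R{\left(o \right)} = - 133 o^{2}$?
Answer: $\sqrt{561929 + 3 \sqrt{22}} \approx 749.63$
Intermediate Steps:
$R{\left(o \right)} = 4 + 133 o^{2}$ ($R{\left(o \right)} = 4 - - 133 o^{2} = 4 + 133 o^{2}$)
$B{\left(b \right)} = \sqrt{2} \sqrt{- b}$ ($B{\left(b \right)} = \sqrt{b - 3 b} = \sqrt{- 2 b} = \sqrt{2} \sqrt{- b}$)
$\sqrt{R{\left(65 \right)} + B{\left(O{\left(9,-12 \right)} \right)}} = \sqrt{\left(4 + 133 \cdot 65^{2}\right) + \sqrt{2} \sqrt{- 9 \left(1 - 12\right)}} = \sqrt{\left(4 + 133 \cdot 4225\right) + \sqrt{2} \sqrt{- 9 \left(-11\right)}} = \sqrt{\left(4 + 561925\right) + \sqrt{2} \sqrt{\left(-1\right) \left(-99\right)}} = \sqrt{561929 + \sqrt{2} \sqrt{99}} = \sqrt{561929 + \sqrt{2} \cdot 3 \sqrt{11}} = \sqrt{561929 + 3 \sqrt{22}}$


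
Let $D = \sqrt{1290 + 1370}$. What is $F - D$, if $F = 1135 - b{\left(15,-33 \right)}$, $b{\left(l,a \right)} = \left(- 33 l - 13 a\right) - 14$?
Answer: $1215 - 2 \sqrt{665} \approx 1163.4$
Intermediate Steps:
$D = 2 \sqrt{665}$ ($D = \sqrt{2660} = 2 \sqrt{665} \approx 51.575$)
$b{\left(l,a \right)} = -14 - 33 l - 13 a$
$F = 1215$ ($F = 1135 - \left(-14 - 495 - -429\right) = 1135 - \left(-14 - 495 + 429\right) = 1135 - -80 = 1135 + 80 = 1215$)
$F - D = 1215 - 2 \sqrt{665}$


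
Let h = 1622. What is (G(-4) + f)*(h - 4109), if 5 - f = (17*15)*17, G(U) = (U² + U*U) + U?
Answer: 10699074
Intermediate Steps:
G(U) = U + 2*U² (G(U) = (U² + U²) + U = 2*U² + U = U + 2*U²)
f = -4330 (f = 5 - 17*15*17 = 5 - 255*17 = 5 - 1*4335 = 5 - 4335 = -4330)
(G(-4) + f)*(h - 4109) = (-4*(1 + 2*(-4)) - 4330)*(1622 - 4109) = (-4*(1 - 8) - 4330)*(-2487) = (-4*(-7) - 4330)*(-2487) = (28 - 4330)*(-2487) = -4302*(-2487) = 10699074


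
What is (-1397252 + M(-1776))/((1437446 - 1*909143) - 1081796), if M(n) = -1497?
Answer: 1398749/553493 ≈ 2.5271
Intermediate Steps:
(-1397252 + M(-1776))/((1437446 - 1*909143) - 1081796) = (-1397252 - 1497)/((1437446 - 1*909143) - 1081796) = -1398749/((1437446 - 909143) - 1081796) = -1398749/(528303 - 1081796) = -1398749/(-553493) = -1398749*(-1/553493) = 1398749/553493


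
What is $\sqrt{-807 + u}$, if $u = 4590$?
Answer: $\sqrt{3783} \approx 61.506$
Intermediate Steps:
$\sqrt{-807 + u} = \sqrt{-807 + 4590} = \sqrt{3783}$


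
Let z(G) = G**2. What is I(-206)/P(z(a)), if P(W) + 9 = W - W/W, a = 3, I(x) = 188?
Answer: -188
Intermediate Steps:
P(W) = -10 + W (P(W) = -9 + (W - W/W) = -9 + (W - 1*1) = -9 + (W - 1) = -9 + (-1 + W) = -10 + W)
I(-206)/P(z(a)) = 188/(-10 + 3**2) = 188/(-10 + 9) = 188/(-1) = 188*(-1) = -188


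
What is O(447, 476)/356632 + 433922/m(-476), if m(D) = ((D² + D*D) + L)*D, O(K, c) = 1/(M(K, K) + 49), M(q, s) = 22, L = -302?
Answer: -1373383482923/682260134669400 ≈ -0.0020130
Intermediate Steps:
O(K, c) = 1/71 (O(K, c) = 1/(22 + 49) = 1/71)
m(D) = D*(-302 + 2*D²) (m(D) = ((D² + D*D) - 302)*D = ((D² + D²) - 302)*D = (2*D² - 302)*D = (-302 + 2*D²)*D = D*(-302 + 2*D²))
O(447, 476)/356632 + 433922/m(-476) = (1/71)/356632 + 433922/((2*(-476)*(-151 + (-476)²))) = (1/71)*(1/356632) + 433922/((2*(-476)*(-151 + 226576))) = 1/25320872 + 433922/((2*(-476)*226425)) = 1/25320872 + 433922/(-215556600) = 1/25320872 + 433922*(-1/215556600) = 1/25320872 - 216961/107778300 = -1373383482923/682260134669400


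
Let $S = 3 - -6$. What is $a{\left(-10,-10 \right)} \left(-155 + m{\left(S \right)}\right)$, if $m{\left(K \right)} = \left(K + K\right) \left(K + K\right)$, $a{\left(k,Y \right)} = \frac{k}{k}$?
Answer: $169$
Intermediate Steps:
$a{\left(k,Y \right)} = 1$
$S = 9$ ($S = 3 + 6 = 9$)
$m{\left(K \right)} = 4 K^{2}$ ($m{\left(K \right)} = 2 K 2 K = 4 K^{2}$)
$a{\left(-10,-10 \right)} \left(-155 + m{\left(S \right)}\right) = 1 \left(-155 + 4 \cdot 9^{2}\right) = 1 \left(-155 + 4 \cdot 81\right) = 1 \left(-155 + 324\right) = 1 \cdot 169 = 169$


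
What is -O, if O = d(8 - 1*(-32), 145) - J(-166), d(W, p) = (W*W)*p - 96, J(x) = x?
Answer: -232070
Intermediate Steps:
d(W, p) = -96 + p*W² (d(W, p) = W²*p - 96 = p*W² - 96 = -96 + p*W²)
O = 232070 (O = (-96 + 145*(8 - 1*(-32))²) - 1*(-166) = (-96 + 145*(8 + 32)²) + 166 = (-96 + 145*40²) + 166 = (-96 + 145*1600) + 166 = (-96 + 232000) + 166 = 231904 + 166 = 232070)
-O = -1*232070 = -232070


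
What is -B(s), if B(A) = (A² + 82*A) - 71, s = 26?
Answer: -2737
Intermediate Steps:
B(A) = -71 + A² + 82*A
-B(s) = -(-71 + 26² + 82*26) = -(-71 + 676 + 2132) = -1*2737 = -2737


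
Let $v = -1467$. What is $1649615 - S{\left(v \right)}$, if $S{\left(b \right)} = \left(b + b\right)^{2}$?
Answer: $-6958741$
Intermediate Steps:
$S{\left(b \right)} = 4 b^{2}$ ($S{\left(b \right)} = \left(2 b\right)^{2} = 4 b^{2}$)
$1649615 - S{\left(v \right)} = 1649615 - 4 \left(-1467\right)^{2} = 1649615 - 4 \cdot 2152089 = 1649615 - 8608356 = -6958741$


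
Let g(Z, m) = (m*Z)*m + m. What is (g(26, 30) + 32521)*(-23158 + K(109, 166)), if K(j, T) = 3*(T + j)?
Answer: -1249553683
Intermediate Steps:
g(Z, m) = m + Z*m² (g(Z, m) = (Z*m)*m + m = Z*m² + m = m + Z*m²)
K(j, T) = 3*T + 3*j
(g(26, 30) + 32521)*(-23158 + K(109, 166)) = (30*(1 + 26*30) + 32521)*(-23158 + (3*166 + 3*109)) = (30*(1 + 780) + 32521)*(-23158 + (498 + 327)) = (30*781 + 32521)*(-23158 + 825) = (23430 + 32521)*(-22333) = 55951*(-22333) = -1249553683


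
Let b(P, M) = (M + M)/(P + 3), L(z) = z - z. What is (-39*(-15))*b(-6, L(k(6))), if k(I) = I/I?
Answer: 0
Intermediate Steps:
k(I) = 1
L(z) = 0
b(P, M) = 2*M/(3 + P) (b(P, M) = (2*M)/(3 + P) = 2*M/(3 + P))
(-39*(-15))*b(-6, L(k(6))) = (-39*(-15))*(2*0/(3 - 6)) = 585*(2*0/(-3)) = 585*(2*0*(-⅓)) = 585*0 = 0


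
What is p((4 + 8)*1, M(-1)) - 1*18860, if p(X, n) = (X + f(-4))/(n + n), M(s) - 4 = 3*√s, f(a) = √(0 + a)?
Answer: -471473/25 - 14*I/25 ≈ -18859.0 - 0.56*I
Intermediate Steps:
f(a) = √a
M(s) = 4 + 3*√s
p(X, n) = (X + 2*I)/(2*n) (p(X, n) = (X + √(-4))/(n + n) = (X + 2*I)/((2*n)) = (X + 2*I)*(1/(2*n)) = (X + 2*I)/(2*n))
p((4 + 8)*1, M(-1)) - 1*18860 = (I + ((4 + 8)*1)/2)/(4 + 3*√(-1)) - 1*18860 = (I + (12*1)/2)/(4 + 3*I) - 18860 = ((4 - 3*I)/25)*(I + (½)*12) - 18860 = ((4 - 3*I)/25)*(I + 6) - 18860 = ((4 - 3*I)/25)*(6 + I) - 18860 = (4 - 3*I)*(6 + I)/25 - 18860 = -18860 + (4 - 3*I)*(6 + I)/25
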